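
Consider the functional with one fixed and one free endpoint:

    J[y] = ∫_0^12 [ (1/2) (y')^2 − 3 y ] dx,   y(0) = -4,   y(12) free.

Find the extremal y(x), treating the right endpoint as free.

The Lagrangian L = (1/2) (y')^2 − 3 y gives
    ∂L/∂y = −3,   ∂L/∂y' = y'.
Euler-Lagrange: d/dx(y') − (−3) = 0, i.e. y'' + 3 = 0, so
    y(x) = −(3/2) x^2 + C1 x + C2.
Fixed left endpoint y(0) = -4 ⇒ C2 = -4.
The right endpoint x = 12 is free, so the natural (transversality) condition is ∂L/∂y' |_{x=12} = 0, i.e. y'(12) = 0.
Compute y'(x) = −3 x + C1, so y'(12) = −36 + C1 = 0 ⇒ C1 = 36.
Therefore the extremal is
    y(x) = −(3/2) x^2 + 36 x − 4.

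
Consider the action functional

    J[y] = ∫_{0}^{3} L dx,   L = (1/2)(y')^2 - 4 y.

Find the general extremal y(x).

The Lagrangian is L = (1/2)(y')^2 - 4 y.
∂L/∂y = -4.
∂L/∂y' = y'.
The Euler-Lagrange equation d/dx(∂L/∂y') − ∂L/∂y = 0 becomes:
    y'' + 4 = 0
General solution: y(x) = -2 x^2 + A x + B, where A and B are arbitrary constants fixed by the endpoint conditions.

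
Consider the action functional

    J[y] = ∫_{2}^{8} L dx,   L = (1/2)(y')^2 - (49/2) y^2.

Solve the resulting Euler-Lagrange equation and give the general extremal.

The Lagrangian is L = (1/2)(y')^2 - (49/2) y^2.
∂L/∂y = -49y.
∂L/∂y' = y'.
The Euler-Lagrange equation d/dx(∂L/∂y') − ∂L/∂y = 0 becomes:
    y'' + 49 y = 0
General solution: y(x) = A sin(7x) + B cos(7x), where A and B are arbitrary constants fixed by the endpoint conditions.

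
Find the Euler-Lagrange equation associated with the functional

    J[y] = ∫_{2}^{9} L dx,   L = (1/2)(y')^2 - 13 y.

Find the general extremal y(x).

The Lagrangian is L = (1/2)(y')^2 - 13 y.
∂L/∂y = -13.
∂L/∂y' = y'.
The Euler-Lagrange equation d/dx(∂L/∂y') − ∂L/∂y = 0 becomes:
    y'' + 13 = 0
General solution: y(x) = -(13/2) x^2 + A x + B, where A and B are arbitrary constants fixed by the endpoint conditions.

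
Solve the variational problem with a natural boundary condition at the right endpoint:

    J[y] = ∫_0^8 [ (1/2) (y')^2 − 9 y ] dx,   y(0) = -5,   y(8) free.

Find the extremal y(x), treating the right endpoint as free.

The Lagrangian L = (1/2) (y')^2 − 9 y gives
    ∂L/∂y = −9,   ∂L/∂y' = y'.
Euler-Lagrange: d/dx(y') − (−9) = 0, i.e. y'' + 9 = 0, so
    y(x) = −(9/2) x^2 + C1 x + C2.
Fixed left endpoint y(0) = -5 ⇒ C2 = -5.
The right endpoint x = 8 is free, so the natural (transversality) condition is ∂L/∂y' |_{x=8} = 0, i.e. y'(8) = 0.
Compute y'(x) = −9 x + C1, so y'(8) = −72 + C1 = 0 ⇒ C1 = 72.
Therefore the extremal is
    y(x) = −(9/2) x^2 + 72 x − 5.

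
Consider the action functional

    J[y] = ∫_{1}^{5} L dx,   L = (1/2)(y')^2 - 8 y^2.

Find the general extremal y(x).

The Lagrangian is L = (1/2)(y')^2 - 8 y^2.
∂L/∂y = -16y.
∂L/∂y' = y'.
The Euler-Lagrange equation d/dx(∂L/∂y') − ∂L/∂y = 0 becomes:
    y'' + 16 y = 0
General solution: y(x) = A sin(4x) + B cos(4x), where A and B are arbitrary constants fixed by the endpoint conditions.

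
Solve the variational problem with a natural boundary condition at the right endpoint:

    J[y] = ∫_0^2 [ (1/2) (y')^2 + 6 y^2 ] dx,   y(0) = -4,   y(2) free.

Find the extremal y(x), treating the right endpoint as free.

The Lagrangian L = (1/2) (y')^2 + 6 y^2 gives
    ∂L/∂y = 12 y,   ∂L/∂y' = y'.
Euler-Lagrange: y'' − 12 y = 0.
With k = sqrt(12), the general solution is
    y(x) = A cosh(sqrt(12) x) + B sinh(sqrt(12) x).
Fixed left endpoint y(0) = -4 ⇒ A = -4.
The right endpoint x = 2 is free, so the natural (transversality) condition is ∂L/∂y' |_{x=2} = 0, i.e. y'(2) = 0.
Compute y'(x) = A k sinh(k x) + B k cosh(k x), so
    y'(2) = A k sinh(k·2) + B k cosh(k·2) = 0
    ⇒ B = −A tanh(k·2) = 4 tanh(sqrt(12)·2).
Therefore the extremal is
    y(x) = −4 cosh(sqrt(12) x) + 4 tanh(sqrt(12)·2) sinh(sqrt(12) x).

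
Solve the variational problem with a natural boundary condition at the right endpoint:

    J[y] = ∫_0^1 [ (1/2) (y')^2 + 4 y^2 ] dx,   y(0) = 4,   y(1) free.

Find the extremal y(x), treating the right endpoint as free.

The Lagrangian L = (1/2) (y')^2 + 4 y^2 gives
    ∂L/∂y = 8 y,   ∂L/∂y' = y'.
Euler-Lagrange: y'' − 8 y = 0.
With k = sqrt(8), the general solution is
    y(x) = A cosh(sqrt(8) x) + B sinh(sqrt(8) x).
Fixed left endpoint y(0) = 4 ⇒ A = 4.
The right endpoint x = 1 is free, so the natural (transversality) condition is ∂L/∂y' |_{x=1} = 0, i.e. y'(1) = 0.
Compute y'(x) = A k sinh(k x) + B k cosh(k x), so
    y'(1) = A k sinh(k·1) + B k cosh(k·1) = 0
    ⇒ B = −A tanh(k·1) = − 4 tanh(sqrt(8)·1).
Therefore the extremal is
    y(x) = 4 cosh(sqrt(8) x) − 4 tanh(sqrt(8)·1) sinh(sqrt(8) x).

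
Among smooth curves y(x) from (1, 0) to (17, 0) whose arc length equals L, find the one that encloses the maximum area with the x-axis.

Set up the augmented Lagrangian using a multiplier λ for the length constraint:
    F(y, y') = y − λ sqrt(1 + y'^2).
F has no explicit x dependence, so the Beltrami identity yields a first integral
    F − y' ∂F/∂y' = C.
Compute ∂F/∂y' = −λ y' / sqrt(1 + y'^2). Then
    y − λ sqrt(1 + y'^2) + λ y'^2 / sqrt(1 + y'^2) = C
    ⇒  y − λ / sqrt(1 + y'^2) = C.
Solving for y' and integrating gives
    (x − a)^2 + (y − b)^2 = λ^2,
a circular arc of radius λ. The constants a, b are determined by the endpoint conditions y(1) = y(17) = 0, and λ is fixed implicitly by the length constraint
    ∫_{1}^{17} sqrt(1 + y'^2) dx = L.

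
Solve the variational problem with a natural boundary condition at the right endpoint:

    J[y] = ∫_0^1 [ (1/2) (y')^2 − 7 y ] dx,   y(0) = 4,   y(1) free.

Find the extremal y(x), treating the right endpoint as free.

The Lagrangian L = (1/2) (y')^2 − 7 y gives
    ∂L/∂y = −7,   ∂L/∂y' = y'.
Euler-Lagrange: d/dx(y') − (−7) = 0, i.e. y'' + 7 = 0, so
    y(x) = −(7/2) x^2 + C1 x + C2.
Fixed left endpoint y(0) = 4 ⇒ C2 = 4.
The right endpoint x = 1 is free, so the natural (transversality) condition is ∂L/∂y' |_{x=1} = 0, i.e. y'(1) = 0.
Compute y'(x) = −7 x + C1, so y'(1) = −7 + C1 = 0 ⇒ C1 = 7.
Therefore the extremal is
    y(x) = −(7/2) x^2 + 7 x + 4.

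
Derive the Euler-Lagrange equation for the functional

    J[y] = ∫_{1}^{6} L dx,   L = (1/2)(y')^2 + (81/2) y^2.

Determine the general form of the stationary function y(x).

The Lagrangian is L = (1/2)(y')^2 + (81/2) y^2.
∂L/∂y = 81y.
∂L/∂y' = y'.
The Euler-Lagrange equation d/dx(∂L/∂y') − ∂L/∂y = 0 becomes:
    y'' - 81 y = 0
General solution: y(x) = A e^(9x) + B e^(-9x), where A and B are arbitrary constants fixed by the endpoint conditions.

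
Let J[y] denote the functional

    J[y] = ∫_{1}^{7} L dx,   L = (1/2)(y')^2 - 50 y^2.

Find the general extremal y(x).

The Lagrangian is L = (1/2)(y')^2 - 50 y^2.
∂L/∂y = -100y.
∂L/∂y' = y'.
The Euler-Lagrange equation d/dx(∂L/∂y') − ∂L/∂y = 0 becomes:
    y'' + 100 y = 0
General solution: y(x) = A sin(10x) + B cos(10x), where A and B are arbitrary constants fixed by the endpoint conditions.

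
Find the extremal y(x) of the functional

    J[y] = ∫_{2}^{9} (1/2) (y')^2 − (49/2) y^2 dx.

The Lagrangian is L = (1/2) (y')^2 − (49/2) y^2.
Compute ∂L/∂y = -49y, ∂L/∂y' = y'.
The Euler-Lagrange equation d/dx(∂L/∂y') − ∂L/∂y = 0 reduces to
    y'' + 49 y = 0.
Its general solution is
    y(x) = A sin(7x) + B cos(7x),
with A, B fixed by the endpoint conditions.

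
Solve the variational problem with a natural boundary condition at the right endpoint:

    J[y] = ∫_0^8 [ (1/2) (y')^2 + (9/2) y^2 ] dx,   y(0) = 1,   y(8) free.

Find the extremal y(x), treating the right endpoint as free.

The Lagrangian L = (1/2) (y')^2 + (9/2) y^2 gives
    ∂L/∂y = 9 y,   ∂L/∂y' = y'.
Euler-Lagrange: y'' − 9 y = 0.
With k = 3, the general solution is
    y(x) = A cosh(3 x) + B sinh(3 x).
Fixed left endpoint y(0) = 1 ⇒ A = 1.
The right endpoint x = 8 is free, so the natural (transversality) condition is ∂L/∂y' |_{x=8} = 0, i.e. y'(8) = 0.
Compute y'(x) = A k sinh(k x) + B k cosh(k x), so
    y'(8) = A k sinh(k·8) + B k cosh(k·8) = 0
    ⇒ B = −A tanh(k·8) = − tanh(3·8).
Therefore the extremal is
    y(x) = cosh(3 x) − tanh(3·8) sinh(3 x).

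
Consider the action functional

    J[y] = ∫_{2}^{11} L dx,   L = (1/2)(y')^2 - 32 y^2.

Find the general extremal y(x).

The Lagrangian is L = (1/2)(y')^2 - 32 y^2.
∂L/∂y = -64y.
∂L/∂y' = y'.
The Euler-Lagrange equation d/dx(∂L/∂y') − ∂L/∂y = 0 becomes:
    y'' + 64 y = 0
General solution: y(x) = A sin(8x) + B cos(8x), where A and B are arbitrary constants fixed by the endpoint conditions.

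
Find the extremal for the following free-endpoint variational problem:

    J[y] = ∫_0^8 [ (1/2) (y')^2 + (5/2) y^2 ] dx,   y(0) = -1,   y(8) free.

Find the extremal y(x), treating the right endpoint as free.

The Lagrangian L = (1/2) (y')^2 + (5/2) y^2 gives
    ∂L/∂y = 5 y,   ∂L/∂y' = y'.
Euler-Lagrange: y'' − 5 y = 0.
With k = sqrt(5), the general solution is
    y(x) = A cosh(sqrt(5) x) + B sinh(sqrt(5) x).
Fixed left endpoint y(0) = -1 ⇒ A = -1.
The right endpoint x = 8 is free, so the natural (transversality) condition is ∂L/∂y' |_{x=8} = 0, i.e. y'(8) = 0.
Compute y'(x) = A k sinh(k x) + B k cosh(k x), so
    y'(8) = A k sinh(k·8) + B k cosh(k·8) = 0
    ⇒ B = −A tanh(k·8) = tanh(sqrt(5)·8).
Therefore the extremal is
    y(x) = −cosh(sqrt(5) x) + tanh(sqrt(5)·8) sinh(sqrt(5) x).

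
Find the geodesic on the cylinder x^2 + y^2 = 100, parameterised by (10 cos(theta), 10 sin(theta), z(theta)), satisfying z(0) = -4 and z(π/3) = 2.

Parameterise the cylinder of radius R = 10 as
    r(θ) = (10 cos θ, 10 sin θ, z(θ)).
The arc-length element is
    ds = sqrt(100 + (dz/dθ)^2) dθ,
so the Lagrangian is L = sqrt(100 + z'^2).
L depends on z' only, not on z or θ, so ∂L/∂z = 0 and
    ∂L/∂z' = z' / sqrt(100 + z'^2).
The Euler-Lagrange equation gives
    d/dθ( z' / sqrt(100 + z'^2) ) = 0,
so z' is constant. Integrating once:
    z(θ) = a θ + b,
a helix on the cylinder (a straight line when the cylinder is unrolled). The constants a, b are determined by the endpoint conditions.
With endpoint conditions z(0) = -4 and z(π/3) = 2: from z(0) = b we get b = -4, and a·π/3 + -4 = 2 gives a = 18/π, so
    z(θ) = (18/π) θ − 4.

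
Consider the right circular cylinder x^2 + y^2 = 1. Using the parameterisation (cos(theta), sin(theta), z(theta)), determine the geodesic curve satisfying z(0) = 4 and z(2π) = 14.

Parameterise the cylinder of radius R = 1 as
    r(θ) = (cos θ, sin θ, z(θ)).
The arc-length element is
    ds = sqrt(1 + (dz/dθ)^2) dθ,
so the Lagrangian is L = sqrt(1 + z'^2).
L depends on z' only, not on z or θ, so ∂L/∂z = 0 and
    ∂L/∂z' = z' / sqrt(1 + z'^2).
The Euler-Lagrange equation gives
    d/dθ( z' / sqrt(1 + z'^2) ) = 0,
so z' is constant. Integrating once:
    z(θ) = a θ + b,
a helix on the cylinder (a straight line when the cylinder is unrolled). The constants a, b are determined by the endpoint conditions.
With endpoint conditions z(0) = 4 and z(2π) = 14: from z(0) = b we get b = 4, and a·2π + 4 = 14 gives a = 5/π, so
    z(θ) = (5/π) θ + 4.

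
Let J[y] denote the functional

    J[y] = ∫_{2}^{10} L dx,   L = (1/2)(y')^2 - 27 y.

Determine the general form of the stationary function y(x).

The Lagrangian is L = (1/2)(y')^2 - 27 y.
∂L/∂y = -27.
∂L/∂y' = y'.
The Euler-Lagrange equation d/dx(∂L/∂y') − ∂L/∂y = 0 becomes:
    y'' + 27 = 0
General solution: y(x) = -(27/2) x^2 + A x + B, where A and B are arbitrary constants fixed by the endpoint conditions.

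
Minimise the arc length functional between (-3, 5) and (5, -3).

Arc-length functional: J[y] = ∫ sqrt(1 + (y')^2) dx.
Lagrangian L = sqrt(1 + (y')^2) has no explicit y dependence, so ∂L/∂y = 0 and the Euler-Lagrange equation gives
    d/dx( y' / sqrt(1 + (y')^2) ) = 0  ⇒  y' / sqrt(1 + (y')^2) = const.
Hence y' is constant, so y(x) is affine.
Fitting the endpoints (-3, 5) and (5, -3):
    slope m = ((-3) − 5) / (5 − (-3)) = -1,
    intercept c = 5 − m·(-3) = 2.
Extremal: y(x) = -x + 2.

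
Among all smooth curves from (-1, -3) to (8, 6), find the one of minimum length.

Arc-length functional: J[y] = ∫ sqrt(1 + (y')^2) dx.
Lagrangian L = sqrt(1 + (y')^2) has no explicit y dependence, so ∂L/∂y = 0 and the Euler-Lagrange equation gives
    d/dx( y' / sqrt(1 + (y')^2) ) = 0  ⇒  y' / sqrt(1 + (y')^2) = const.
Hence y' is constant, so y(x) is affine.
Fitting the endpoints (-1, -3) and (8, 6):
    slope m = (6 − (-3)) / (8 − (-1)) = 1,
    intercept c = (-3) − m·(-1) = -2.
Extremal: y(x) = x - 2.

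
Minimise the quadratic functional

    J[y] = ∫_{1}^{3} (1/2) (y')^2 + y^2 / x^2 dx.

The Lagrangian is L = (1/2) (y')^2 + y^2 / x^2.
Compute ∂L/∂y = 2y/x^2, ∂L/∂y' = y'.
The Euler-Lagrange equation d/dx(∂L/∂y') − ∂L/∂y = 0 reduces to
    y'' − 2/x^2 · y = 0  (x > 0).
Its general solution is
    y(x) = A x^2 + B / x,
with A, B fixed by the endpoint conditions.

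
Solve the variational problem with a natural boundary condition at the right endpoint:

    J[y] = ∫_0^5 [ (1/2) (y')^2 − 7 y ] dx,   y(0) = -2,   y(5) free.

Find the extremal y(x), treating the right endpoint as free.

The Lagrangian L = (1/2) (y')^2 − 7 y gives
    ∂L/∂y = −7,   ∂L/∂y' = y'.
Euler-Lagrange: d/dx(y') − (−7) = 0, i.e. y'' + 7 = 0, so
    y(x) = −(7/2) x^2 + C1 x + C2.
Fixed left endpoint y(0) = -2 ⇒ C2 = -2.
The right endpoint x = 5 is free, so the natural (transversality) condition is ∂L/∂y' |_{x=5} = 0, i.e. y'(5) = 0.
Compute y'(x) = −7 x + C1, so y'(5) = −35 + C1 = 0 ⇒ C1 = 35.
Therefore the extremal is
    y(x) = −(7/2) x^2 + 35 x − 2.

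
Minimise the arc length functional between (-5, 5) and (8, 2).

Arc-length functional: J[y] = ∫ sqrt(1 + (y')^2) dx.
Lagrangian L = sqrt(1 + (y')^2) has no explicit y dependence, so ∂L/∂y = 0 and the Euler-Lagrange equation gives
    d/dx( y' / sqrt(1 + (y')^2) ) = 0  ⇒  y' / sqrt(1 + (y')^2) = const.
Hence y' is constant, so y(x) is affine.
Fitting the endpoints (-5, 5) and (8, 2):
    slope m = (2 − 5) / (8 − (-5)) = -3/13,
    intercept c = 5 − m·(-5) = 50/13.
Extremal: y(x) = (-3/13) x + 50/13.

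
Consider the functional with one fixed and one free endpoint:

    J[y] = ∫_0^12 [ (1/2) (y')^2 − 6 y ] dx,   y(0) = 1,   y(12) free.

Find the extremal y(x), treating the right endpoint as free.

The Lagrangian L = (1/2) (y')^2 − 6 y gives
    ∂L/∂y = −6,   ∂L/∂y' = y'.
Euler-Lagrange: d/dx(y') − (−6) = 0, i.e. y'' + 6 = 0, so
    y(x) = −(6/2) x^2 + C1 x + C2.
Fixed left endpoint y(0) = 1 ⇒ C2 = 1.
The right endpoint x = 12 is free, so the natural (transversality) condition is ∂L/∂y' |_{x=12} = 0, i.e. y'(12) = 0.
Compute y'(x) = −6 x + C1, so y'(12) = −72 + C1 = 0 ⇒ C1 = 72.
Therefore the extremal is
    y(x) = −3 x^2 + 72 x + 1.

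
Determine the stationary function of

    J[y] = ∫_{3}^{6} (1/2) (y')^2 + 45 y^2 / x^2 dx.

The Lagrangian is L = (1/2) (y')^2 + 45 y^2 / x^2.
Compute ∂L/∂y = 90y/x^2, ∂L/∂y' = y'.
The Euler-Lagrange equation d/dx(∂L/∂y') − ∂L/∂y = 0 reduces to
    y'' − 90/x^2 · y = 0  (x > 0).
Its general solution is
    y(x) = A x^10 + B x^(-9),
with A, B fixed by the endpoint conditions.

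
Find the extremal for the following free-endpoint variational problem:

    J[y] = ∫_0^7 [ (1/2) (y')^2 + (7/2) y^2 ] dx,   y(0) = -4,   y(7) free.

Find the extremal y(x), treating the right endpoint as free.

The Lagrangian L = (1/2) (y')^2 + (7/2) y^2 gives
    ∂L/∂y = 7 y,   ∂L/∂y' = y'.
Euler-Lagrange: y'' − 7 y = 0.
With k = sqrt(7), the general solution is
    y(x) = A cosh(sqrt(7) x) + B sinh(sqrt(7) x).
Fixed left endpoint y(0) = -4 ⇒ A = -4.
The right endpoint x = 7 is free, so the natural (transversality) condition is ∂L/∂y' |_{x=7} = 0, i.e. y'(7) = 0.
Compute y'(x) = A k sinh(k x) + B k cosh(k x), so
    y'(7) = A k sinh(k·7) + B k cosh(k·7) = 0
    ⇒ B = −A tanh(k·7) = 4 tanh(sqrt(7)·7).
Therefore the extremal is
    y(x) = −4 cosh(sqrt(7) x) + 4 tanh(sqrt(7)·7) sinh(sqrt(7) x).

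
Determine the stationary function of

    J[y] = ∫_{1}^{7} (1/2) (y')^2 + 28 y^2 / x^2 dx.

The Lagrangian is L = (1/2) (y')^2 + 28 y^2 / x^2.
Compute ∂L/∂y = 56y/x^2, ∂L/∂y' = y'.
The Euler-Lagrange equation d/dx(∂L/∂y') − ∂L/∂y = 0 reduces to
    y'' − 56/x^2 · y = 0  (x > 0).
Its general solution is
    y(x) = A x^8 + B x^(-7),
with A, B fixed by the endpoint conditions.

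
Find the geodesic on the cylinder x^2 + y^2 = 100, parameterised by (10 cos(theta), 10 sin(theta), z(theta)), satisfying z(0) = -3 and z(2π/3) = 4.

Parameterise the cylinder of radius R = 10 as
    r(θ) = (10 cos θ, 10 sin θ, z(θ)).
The arc-length element is
    ds = sqrt(100 + (dz/dθ)^2) dθ,
so the Lagrangian is L = sqrt(100 + z'^2).
L depends on z' only, not on z or θ, so ∂L/∂z = 0 and
    ∂L/∂z' = z' / sqrt(100 + z'^2).
The Euler-Lagrange equation gives
    d/dθ( z' / sqrt(100 + z'^2) ) = 0,
so z' is constant. Integrating once:
    z(θ) = a θ + b,
a helix on the cylinder (a straight line when the cylinder is unrolled). The constants a, b are determined by the endpoint conditions.
With endpoint conditions z(0) = -3 and z(2π/3) = 4: from z(0) = b we get b = -3, and a·2π/3 + -3 = 4 gives a = 21/(2π), so
    z(θ) = (21/(2π)) θ − 3.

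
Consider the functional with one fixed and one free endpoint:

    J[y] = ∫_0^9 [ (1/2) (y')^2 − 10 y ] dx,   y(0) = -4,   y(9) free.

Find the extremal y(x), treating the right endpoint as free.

The Lagrangian L = (1/2) (y')^2 − 10 y gives
    ∂L/∂y = −10,   ∂L/∂y' = y'.
Euler-Lagrange: d/dx(y') − (−10) = 0, i.e. y'' + 10 = 0, so
    y(x) = −(10/2) x^2 + C1 x + C2.
Fixed left endpoint y(0) = -4 ⇒ C2 = -4.
The right endpoint x = 9 is free, so the natural (transversality) condition is ∂L/∂y' |_{x=9} = 0, i.e. y'(9) = 0.
Compute y'(x) = −10 x + C1, so y'(9) = −90 + C1 = 0 ⇒ C1 = 90.
Therefore the extremal is
    y(x) = −5 x^2 + 90 x − 4.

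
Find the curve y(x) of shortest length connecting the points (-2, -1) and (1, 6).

Arc-length functional: J[y] = ∫ sqrt(1 + (y')^2) dx.
Lagrangian L = sqrt(1 + (y')^2) has no explicit y dependence, so ∂L/∂y = 0 and the Euler-Lagrange equation gives
    d/dx( y' / sqrt(1 + (y')^2) ) = 0  ⇒  y' / sqrt(1 + (y')^2) = const.
Hence y' is constant, so y(x) is affine.
Fitting the endpoints (-2, -1) and (1, 6):
    slope m = (6 − (-1)) / (1 − (-2)) = 7/3,
    intercept c = (-1) − m·(-2) = 11/3.
Extremal: y(x) = (7/3) x + 11/3.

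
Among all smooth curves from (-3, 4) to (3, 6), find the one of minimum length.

Arc-length functional: J[y] = ∫ sqrt(1 + (y')^2) dx.
Lagrangian L = sqrt(1 + (y')^2) has no explicit y dependence, so ∂L/∂y = 0 and the Euler-Lagrange equation gives
    d/dx( y' / sqrt(1 + (y')^2) ) = 0  ⇒  y' / sqrt(1 + (y')^2) = const.
Hence y' is constant, so y(x) is affine.
Fitting the endpoints (-3, 4) and (3, 6):
    slope m = (6 − 4) / (3 − (-3)) = 1/3,
    intercept c = 4 − m·(-3) = 5.
Extremal: y(x) = (1/3) x + 5.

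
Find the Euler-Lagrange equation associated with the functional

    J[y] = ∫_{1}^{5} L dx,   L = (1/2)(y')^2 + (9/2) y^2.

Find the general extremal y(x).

The Lagrangian is L = (1/2)(y')^2 + (9/2) y^2.
∂L/∂y = 9y.
∂L/∂y' = y'.
The Euler-Lagrange equation d/dx(∂L/∂y') − ∂L/∂y = 0 becomes:
    y'' - 9 y = 0
General solution: y(x) = A e^(3x) + B e^(-3x), where A and B are arbitrary constants fixed by the endpoint conditions.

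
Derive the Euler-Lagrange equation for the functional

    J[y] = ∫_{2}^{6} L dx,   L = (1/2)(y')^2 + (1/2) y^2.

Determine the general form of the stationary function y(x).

The Lagrangian is L = (1/2)(y')^2 + (1/2) y^2.
∂L/∂y = y.
∂L/∂y' = y'.
The Euler-Lagrange equation d/dx(∂L/∂y') − ∂L/∂y = 0 becomes:
    y'' - y = 0
General solution: y(x) = A e^x + B e^(-x), where A and B are arbitrary constants fixed by the endpoint conditions.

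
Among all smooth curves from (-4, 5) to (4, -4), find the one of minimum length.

Arc-length functional: J[y] = ∫ sqrt(1 + (y')^2) dx.
Lagrangian L = sqrt(1 + (y')^2) has no explicit y dependence, so ∂L/∂y = 0 and the Euler-Lagrange equation gives
    d/dx( y' / sqrt(1 + (y')^2) ) = 0  ⇒  y' / sqrt(1 + (y')^2) = const.
Hence y' is constant, so y(x) is affine.
Fitting the endpoints (-4, 5) and (4, -4):
    slope m = ((-4) − 5) / (4 − (-4)) = -9/8,
    intercept c = 5 − m·(-4) = 1/2.
Extremal: y(x) = (-9/8) x + 1/2.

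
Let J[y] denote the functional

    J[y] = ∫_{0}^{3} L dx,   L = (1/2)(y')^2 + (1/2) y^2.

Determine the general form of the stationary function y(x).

The Lagrangian is L = (1/2)(y')^2 + (1/2) y^2.
∂L/∂y = y.
∂L/∂y' = y'.
The Euler-Lagrange equation d/dx(∂L/∂y') − ∂L/∂y = 0 becomes:
    y'' - y = 0
General solution: y(x) = A e^x + B e^(-x), where A and B are arbitrary constants fixed by the endpoint conditions.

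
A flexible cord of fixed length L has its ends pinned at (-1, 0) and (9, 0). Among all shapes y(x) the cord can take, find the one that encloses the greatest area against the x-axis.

Set up the augmented Lagrangian using a multiplier λ for the length constraint:
    F(y, y') = y − λ sqrt(1 + y'^2).
F has no explicit x dependence, so the Beltrami identity yields a first integral
    F − y' ∂F/∂y' = C.
Compute ∂F/∂y' = −λ y' / sqrt(1 + y'^2). Then
    y − λ sqrt(1 + y'^2) + λ y'^2 / sqrt(1 + y'^2) = C
    ⇒  y − λ / sqrt(1 + y'^2) = C.
Solving for y' and integrating gives
    (x − a)^2 + (y − b)^2 = λ^2,
a circular arc of radius λ. The constants a, b are determined by the endpoint conditions y(-1) = y(9) = 0, and λ is fixed implicitly by the length constraint
    ∫_{-1}^{9} sqrt(1 + y'^2) dx = L.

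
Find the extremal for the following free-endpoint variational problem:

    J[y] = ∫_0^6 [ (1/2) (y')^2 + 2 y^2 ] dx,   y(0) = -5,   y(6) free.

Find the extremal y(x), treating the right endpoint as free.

The Lagrangian L = (1/2) (y')^2 + 2 y^2 gives
    ∂L/∂y = 4 y,   ∂L/∂y' = y'.
Euler-Lagrange: y'' − 4 y = 0.
With k = 2, the general solution is
    y(x) = A cosh(2 x) + B sinh(2 x).
Fixed left endpoint y(0) = -5 ⇒ A = -5.
The right endpoint x = 6 is free, so the natural (transversality) condition is ∂L/∂y' |_{x=6} = 0, i.e. y'(6) = 0.
Compute y'(x) = A k sinh(k x) + B k cosh(k x), so
    y'(6) = A k sinh(k·6) + B k cosh(k·6) = 0
    ⇒ B = −A tanh(k·6) = 5 tanh(2·6).
Therefore the extremal is
    y(x) = −5 cosh(2 x) + 5 tanh(2·6) sinh(2 x).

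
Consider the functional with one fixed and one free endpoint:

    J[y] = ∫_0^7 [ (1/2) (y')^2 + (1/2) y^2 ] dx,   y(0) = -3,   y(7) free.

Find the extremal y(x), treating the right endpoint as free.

The Lagrangian L = (1/2) (y')^2 + (1/2) y^2 gives
    ∂L/∂y = 1 y,   ∂L/∂y' = y'.
Euler-Lagrange: y'' − y = 0.
With k = 1, the general solution is
    y(x) = A cosh(x) + B sinh(x).
Fixed left endpoint y(0) = -3 ⇒ A = -3.
The right endpoint x = 7 is free, so the natural (transversality) condition is ∂L/∂y' |_{x=7} = 0, i.e. y'(7) = 0.
Compute y'(x) = A k sinh(k x) + B k cosh(k x), so
    y'(7) = A k sinh(k·7) + B k cosh(k·7) = 0
    ⇒ B = −A tanh(k·7) = 3 tanh(1·7).
Therefore the extremal is
    y(x) = −3 cosh(1 x) + 3 tanh(1·7) sinh(1 x).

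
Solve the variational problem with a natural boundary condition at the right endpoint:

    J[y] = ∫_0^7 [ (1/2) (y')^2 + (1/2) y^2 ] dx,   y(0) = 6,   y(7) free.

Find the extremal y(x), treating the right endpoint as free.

The Lagrangian L = (1/2) (y')^2 + (1/2) y^2 gives
    ∂L/∂y = 1 y,   ∂L/∂y' = y'.
Euler-Lagrange: y'' − y = 0.
With k = 1, the general solution is
    y(x) = A cosh(x) + B sinh(x).
Fixed left endpoint y(0) = 6 ⇒ A = 6.
The right endpoint x = 7 is free, so the natural (transversality) condition is ∂L/∂y' |_{x=7} = 0, i.e. y'(7) = 0.
Compute y'(x) = A k sinh(k x) + B k cosh(k x), so
    y'(7) = A k sinh(k·7) + B k cosh(k·7) = 0
    ⇒ B = −A tanh(k·7) = − 6 tanh(1·7).
Therefore the extremal is
    y(x) = 6 cosh(1 x) − 6 tanh(1·7) sinh(1 x).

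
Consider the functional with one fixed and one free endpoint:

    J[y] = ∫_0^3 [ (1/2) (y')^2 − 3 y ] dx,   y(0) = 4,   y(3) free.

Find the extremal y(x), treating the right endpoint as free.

The Lagrangian L = (1/2) (y')^2 − 3 y gives
    ∂L/∂y = −3,   ∂L/∂y' = y'.
Euler-Lagrange: d/dx(y') − (−3) = 0, i.e. y'' + 3 = 0, so
    y(x) = −(3/2) x^2 + C1 x + C2.
Fixed left endpoint y(0) = 4 ⇒ C2 = 4.
The right endpoint x = 3 is free, so the natural (transversality) condition is ∂L/∂y' |_{x=3} = 0, i.e. y'(3) = 0.
Compute y'(x) = −3 x + C1, so y'(3) = −9 + C1 = 0 ⇒ C1 = 9.
Therefore the extremal is
    y(x) = −(3/2) x^2 + 9 x + 4.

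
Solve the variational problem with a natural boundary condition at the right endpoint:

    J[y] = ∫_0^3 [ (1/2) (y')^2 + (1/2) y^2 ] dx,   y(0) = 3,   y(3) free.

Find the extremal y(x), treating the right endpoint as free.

The Lagrangian L = (1/2) (y')^2 + (1/2) y^2 gives
    ∂L/∂y = 1 y,   ∂L/∂y' = y'.
Euler-Lagrange: y'' − y = 0.
With k = 1, the general solution is
    y(x) = A cosh(x) + B sinh(x).
Fixed left endpoint y(0) = 3 ⇒ A = 3.
The right endpoint x = 3 is free, so the natural (transversality) condition is ∂L/∂y' |_{x=3} = 0, i.e. y'(3) = 0.
Compute y'(x) = A k sinh(k x) + B k cosh(k x), so
    y'(3) = A k sinh(k·3) + B k cosh(k·3) = 0
    ⇒ B = −A tanh(k·3) = − 3 tanh(1·3).
Therefore the extremal is
    y(x) = 3 cosh(1 x) − 3 tanh(1·3) sinh(1 x).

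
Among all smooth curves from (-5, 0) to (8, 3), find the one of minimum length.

Arc-length functional: J[y] = ∫ sqrt(1 + (y')^2) dx.
Lagrangian L = sqrt(1 + (y')^2) has no explicit y dependence, so ∂L/∂y = 0 and the Euler-Lagrange equation gives
    d/dx( y' / sqrt(1 + (y')^2) ) = 0  ⇒  y' / sqrt(1 + (y')^2) = const.
Hence y' is constant, so y(x) is affine.
Fitting the endpoints (-5, 0) and (8, 3):
    slope m = (3 − 0) / (8 − (-5)) = 3/13,
    intercept c = 0 − m·(-5) = 15/13.
Extremal: y(x) = (3/13) x + 15/13.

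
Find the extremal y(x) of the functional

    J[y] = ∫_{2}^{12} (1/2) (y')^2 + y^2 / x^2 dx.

The Lagrangian is L = (1/2) (y')^2 + y^2 / x^2.
Compute ∂L/∂y = 2y/x^2, ∂L/∂y' = y'.
The Euler-Lagrange equation d/dx(∂L/∂y') − ∂L/∂y = 0 reduces to
    y'' − 2/x^2 · y = 0  (x > 0).
Its general solution is
    y(x) = A x^2 + B / x,
with A, B fixed by the endpoint conditions.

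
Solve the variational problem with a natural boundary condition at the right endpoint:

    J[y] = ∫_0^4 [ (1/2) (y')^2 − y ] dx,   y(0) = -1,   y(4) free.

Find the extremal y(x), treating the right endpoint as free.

The Lagrangian L = (1/2) (y')^2 − y gives
    ∂L/∂y = −1,   ∂L/∂y' = y'.
Euler-Lagrange: d/dx(y') − (−1) = 0, i.e. y'' + 1 = 0, so
    y(x) = −(1/2) x^2 + C1 x + C2.
Fixed left endpoint y(0) = -1 ⇒ C2 = -1.
The right endpoint x = 4 is free, so the natural (transversality) condition is ∂L/∂y' |_{x=4} = 0, i.e. y'(4) = 0.
Compute y'(x) = −1 x + C1, so y'(4) = −4 + C1 = 0 ⇒ C1 = 4.
Therefore the extremal is
    y(x) = −x^2/2 + 4 x − 1.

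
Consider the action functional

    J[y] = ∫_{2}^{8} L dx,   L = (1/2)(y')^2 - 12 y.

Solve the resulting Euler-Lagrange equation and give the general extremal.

The Lagrangian is L = (1/2)(y')^2 - 12 y.
∂L/∂y = -12.
∂L/∂y' = y'.
The Euler-Lagrange equation d/dx(∂L/∂y') − ∂L/∂y = 0 becomes:
    y'' + 12 = 0
General solution: y(x) = -6 x^2 + A x + B, where A and B are arbitrary constants fixed by the endpoint conditions.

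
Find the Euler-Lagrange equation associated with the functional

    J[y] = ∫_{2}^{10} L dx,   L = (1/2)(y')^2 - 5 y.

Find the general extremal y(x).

The Lagrangian is L = (1/2)(y')^2 - 5 y.
∂L/∂y = -5.
∂L/∂y' = y'.
The Euler-Lagrange equation d/dx(∂L/∂y') − ∂L/∂y = 0 becomes:
    y'' + 5 = 0
General solution: y(x) = -(5/2) x^2 + A x + B, where A and B are arbitrary constants fixed by the endpoint conditions.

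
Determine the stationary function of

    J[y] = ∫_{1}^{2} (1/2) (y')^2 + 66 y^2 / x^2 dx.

The Lagrangian is L = (1/2) (y')^2 + 66 y^2 / x^2.
Compute ∂L/∂y = 132y/x^2, ∂L/∂y' = y'.
The Euler-Lagrange equation d/dx(∂L/∂y') − ∂L/∂y = 0 reduces to
    y'' − 132/x^2 · y = 0  (x > 0).
Its general solution is
    y(x) = A x^12 + B x^(-11),
with A, B fixed by the endpoint conditions.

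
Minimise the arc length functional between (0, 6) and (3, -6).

Arc-length functional: J[y] = ∫ sqrt(1 + (y')^2) dx.
Lagrangian L = sqrt(1 + (y')^2) has no explicit y dependence, so ∂L/∂y = 0 and the Euler-Lagrange equation gives
    d/dx( y' / sqrt(1 + (y')^2) ) = 0  ⇒  y' / sqrt(1 + (y')^2) = const.
Hence y' is constant, so y(x) is affine.
Fitting the endpoints (0, 6) and (3, -6):
    slope m = ((-6) − 6) / (3 − 0) = -4,
    intercept c = 6 − m·0 = 6.
Extremal: y(x) = -4 x + 6.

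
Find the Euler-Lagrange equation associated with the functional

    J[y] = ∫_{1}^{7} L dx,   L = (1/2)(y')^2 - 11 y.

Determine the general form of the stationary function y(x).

The Lagrangian is L = (1/2)(y')^2 - 11 y.
∂L/∂y = -11.
∂L/∂y' = y'.
The Euler-Lagrange equation d/dx(∂L/∂y') − ∂L/∂y = 0 becomes:
    y'' + 11 = 0
General solution: y(x) = -(11/2) x^2 + A x + B, where A and B are arbitrary constants fixed by the endpoint conditions.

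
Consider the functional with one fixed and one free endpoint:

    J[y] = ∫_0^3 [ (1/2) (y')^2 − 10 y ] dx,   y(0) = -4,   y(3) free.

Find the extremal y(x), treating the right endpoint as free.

The Lagrangian L = (1/2) (y')^2 − 10 y gives
    ∂L/∂y = −10,   ∂L/∂y' = y'.
Euler-Lagrange: d/dx(y') − (−10) = 0, i.e. y'' + 10 = 0, so
    y(x) = −(10/2) x^2 + C1 x + C2.
Fixed left endpoint y(0) = -4 ⇒ C2 = -4.
The right endpoint x = 3 is free, so the natural (transversality) condition is ∂L/∂y' |_{x=3} = 0, i.e. y'(3) = 0.
Compute y'(x) = −10 x + C1, so y'(3) = −30 + C1 = 0 ⇒ C1 = 30.
Therefore the extremal is
    y(x) = −5 x^2 + 30 x − 4.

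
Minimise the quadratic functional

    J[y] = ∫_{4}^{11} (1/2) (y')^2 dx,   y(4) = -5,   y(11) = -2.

The Lagrangian is L = (1/2) (y')^2.
Compute ∂L/∂y = 0, ∂L/∂y' = y'.
The Euler-Lagrange equation d/dx(∂L/∂y') − ∂L/∂y = 0 reduces to
    y'' = 0.
Its general solution is
    y(x) = A x + B,
with A, B fixed by the endpoint conditions.
Applying the endpoint conditions y(4) = -5 and y(11) = -2: solve A·4 + B = -5 and A·11 + B = -2. Subtracting gives A(11 − 4) = -2 − -5, so A = 3/7, and B = -5 − A·4 = -47/7. Therefore
    y(x) = (3/7) x - 47/7.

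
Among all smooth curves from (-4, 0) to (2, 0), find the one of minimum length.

Arc-length functional: J[y] = ∫ sqrt(1 + (y')^2) dx.
Lagrangian L = sqrt(1 + (y')^2) has no explicit y dependence, so ∂L/∂y = 0 and the Euler-Lagrange equation gives
    d/dx( y' / sqrt(1 + (y')^2) ) = 0  ⇒  y' / sqrt(1 + (y')^2) = const.
Hence y' is constant, so y(x) is affine.
Fitting the endpoints (-4, 0) and (2, 0):
    slope m = (0 − 0) / (2 − (-4)) = 0,
    intercept c = 0 − m·(-4) = 0.
Extremal: y(x) = 0.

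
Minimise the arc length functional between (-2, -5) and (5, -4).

Arc-length functional: J[y] = ∫ sqrt(1 + (y')^2) dx.
Lagrangian L = sqrt(1 + (y')^2) has no explicit y dependence, so ∂L/∂y = 0 and the Euler-Lagrange equation gives
    d/dx( y' / sqrt(1 + (y')^2) ) = 0  ⇒  y' / sqrt(1 + (y')^2) = const.
Hence y' is constant, so y(x) is affine.
Fitting the endpoints (-2, -5) and (5, -4):
    slope m = ((-4) − (-5)) / (5 − (-2)) = 1/7,
    intercept c = (-5) − m·(-2) = -33/7.
Extremal: y(x) = (1/7) x - 33/7.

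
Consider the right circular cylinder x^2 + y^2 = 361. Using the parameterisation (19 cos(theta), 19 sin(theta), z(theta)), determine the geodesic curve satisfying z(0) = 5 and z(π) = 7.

Parameterise the cylinder of radius R = 19 as
    r(θ) = (19 cos θ, 19 sin θ, z(θ)).
The arc-length element is
    ds = sqrt(361 + (dz/dθ)^2) dθ,
so the Lagrangian is L = sqrt(361 + z'^2).
L depends on z' only, not on z or θ, so ∂L/∂z = 0 and
    ∂L/∂z' = z' / sqrt(361 + z'^2).
The Euler-Lagrange equation gives
    d/dθ( z' / sqrt(361 + z'^2) ) = 0,
so z' is constant. Integrating once:
    z(θ) = a θ + b,
a helix on the cylinder (a straight line when the cylinder is unrolled). The constants a, b are determined by the endpoint conditions.
With endpoint conditions z(0) = 5 and z(π) = 7: from z(0) = b we get b = 5, and a·π + 5 = 7 gives a = 2/π, so
    z(θ) = (2/π) θ + 5.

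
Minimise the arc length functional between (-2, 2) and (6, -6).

Arc-length functional: J[y] = ∫ sqrt(1 + (y')^2) dx.
Lagrangian L = sqrt(1 + (y')^2) has no explicit y dependence, so ∂L/∂y = 0 and the Euler-Lagrange equation gives
    d/dx( y' / sqrt(1 + (y')^2) ) = 0  ⇒  y' / sqrt(1 + (y')^2) = const.
Hence y' is constant, so y(x) is affine.
Fitting the endpoints (-2, 2) and (6, -6):
    slope m = ((-6) − 2) / (6 − (-2)) = -1,
    intercept c = 2 − m·(-2) = 0.
Extremal: y(x) = -x.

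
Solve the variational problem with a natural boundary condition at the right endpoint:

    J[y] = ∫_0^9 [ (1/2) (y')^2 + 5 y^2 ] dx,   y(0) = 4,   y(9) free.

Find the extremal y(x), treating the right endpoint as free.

The Lagrangian L = (1/2) (y')^2 + 5 y^2 gives
    ∂L/∂y = 10 y,   ∂L/∂y' = y'.
Euler-Lagrange: y'' − 10 y = 0.
With k = sqrt(10), the general solution is
    y(x) = A cosh(sqrt(10) x) + B sinh(sqrt(10) x).
Fixed left endpoint y(0) = 4 ⇒ A = 4.
The right endpoint x = 9 is free, so the natural (transversality) condition is ∂L/∂y' |_{x=9} = 0, i.e. y'(9) = 0.
Compute y'(x) = A k sinh(k x) + B k cosh(k x), so
    y'(9) = A k sinh(k·9) + B k cosh(k·9) = 0
    ⇒ B = −A tanh(k·9) = − 4 tanh(sqrt(10)·9).
Therefore the extremal is
    y(x) = 4 cosh(sqrt(10) x) − 4 tanh(sqrt(10)·9) sinh(sqrt(10) x).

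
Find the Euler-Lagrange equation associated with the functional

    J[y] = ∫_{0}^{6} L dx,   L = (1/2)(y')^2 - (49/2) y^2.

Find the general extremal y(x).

The Lagrangian is L = (1/2)(y')^2 - (49/2) y^2.
∂L/∂y = -49y.
∂L/∂y' = y'.
The Euler-Lagrange equation d/dx(∂L/∂y') − ∂L/∂y = 0 becomes:
    y'' + 49 y = 0
General solution: y(x) = A sin(7x) + B cos(7x), where A and B are arbitrary constants fixed by the endpoint conditions.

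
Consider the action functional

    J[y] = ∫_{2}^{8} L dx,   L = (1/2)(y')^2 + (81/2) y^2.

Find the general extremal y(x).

The Lagrangian is L = (1/2)(y')^2 + (81/2) y^2.
∂L/∂y = 81y.
∂L/∂y' = y'.
The Euler-Lagrange equation d/dx(∂L/∂y') − ∂L/∂y = 0 becomes:
    y'' - 81 y = 0
General solution: y(x) = A e^(9x) + B e^(-9x), where A and B are arbitrary constants fixed by the endpoint conditions.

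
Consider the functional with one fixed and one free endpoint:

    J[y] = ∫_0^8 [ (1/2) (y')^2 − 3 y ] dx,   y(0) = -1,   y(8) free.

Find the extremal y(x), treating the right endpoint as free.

The Lagrangian L = (1/2) (y')^2 − 3 y gives
    ∂L/∂y = −3,   ∂L/∂y' = y'.
Euler-Lagrange: d/dx(y') − (−3) = 0, i.e. y'' + 3 = 0, so
    y(x) = −(3/2) x^2 + C1 x + C2.
Fixed left endpoint y(0) = -1 ⇒ C2 = -1.
The right endpoint x = 8 is free, so the natural (transversality) condition is ∂L/∂y' |_{x=8} = 0, i.e. y'(8) = 0.
Compute y'(x) = −3 x + C1, so y'(8) = −24 + C1 = 0 ⇒ C1 = 24.
Therefore the extremal is
    y(x) = −(3/2) x^2 + 24 x − 1.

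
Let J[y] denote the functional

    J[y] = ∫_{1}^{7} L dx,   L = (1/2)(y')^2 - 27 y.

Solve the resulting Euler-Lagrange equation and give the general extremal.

The Lagrangian is L = (1/2)(y')^2 - 27 y.
∂L/∂y = -27.
∂L/∂y' = y'.
The Euler-Lagrange equation d/dx(∂L/∂y') − ∂L/∂y = 0 becomes:
    y'' + 27 = 0
General solution: y(x) = -(27/2) x^2 + A x + B, where A and B are arbitrary constants fixed by the endpoint conditions.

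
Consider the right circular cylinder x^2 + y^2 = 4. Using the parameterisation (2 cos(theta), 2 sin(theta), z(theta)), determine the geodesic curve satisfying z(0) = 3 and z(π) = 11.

Parameterise the cylinder of radius R = 2 as
    r(θ) = (2 cos θ, 2 sin θ, z(θ)).
The arc-length element is
    ds = sqrt(4 + (dz/dθ)^2) dθ,
so the Lagrangian is L = sqrt(4 + z'^2).
L depends on z' only, not on z or θ, so ∂L/∂z = 0 and
    ∂L/∂z' = z' / sqrt(4 + z'^2).
The Euler-Lagrange equation gives
    d/dθ( z' / sqrt(4 + z'^2) ) = 0,
so z' is constant. Integrating once:
    z(θ) = a θ + b,
a helix on the cylinder (a straight line when the cylinder is unrolled). The constants a, b are determined by the endpoint conditions.
With endpoint conditions z(0) = 3 and z(π) = 11: from z(0) = b we get b = 3, and a·π + 3 = 11 gives a = 8/π, so
    z(θ) = (8/π) θ + 3.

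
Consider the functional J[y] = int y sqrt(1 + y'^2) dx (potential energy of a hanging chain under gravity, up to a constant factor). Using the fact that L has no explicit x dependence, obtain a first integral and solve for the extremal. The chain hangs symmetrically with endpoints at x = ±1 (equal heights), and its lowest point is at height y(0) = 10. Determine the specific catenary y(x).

The Lagrangian L(y, y') = y sqrt(1 + y'^2) has no explicit x dependence, so the Beltrami identity applies:
    L − y' ∂L/∂y' = C.
Compute ∂L/∂y' = y · y' / sqrt(1 + y'^2). Then
    L − y' ∂L/∂y'
    = y sqrt(1 + y'^2) − y · y'^2 / sqrt(1 + y'^2)
    = y (1 + y'^2 − y'^2) / sqrt(1 + y'^2)
    = y / sqrt(1 + y'^2) = C.
Squaring gives y^2 = C^2 (1 + y'^2), i.e.
    y'^2 = y^2 / C^2 − 1.
Separating variables,
    dy / sqrt(y^2 − C^2) = dx / C,
and integrating gives arccosh(y / C) = (x − a)/C, so
    y(x) = C cosh((x − a)/C),
the catenary. The constants C and a are fixed by the two endpoint conditions (and, for the hanging-chain problem, the length constraint selects C).
Now fit the given data. The endpoints x = ±1 are symmetric at equal height, so the catenary is even about its minimum: a = 0 and y(x) = C cosh(x/C). The lowest point is y(0) = C cosh(0) = C, and we are told y(0) = 10, so C = 10. Therefore
    y(x) = 10 cosh(x/10),
and at the endpoints
    y(±1) = 10 cosh(1/10).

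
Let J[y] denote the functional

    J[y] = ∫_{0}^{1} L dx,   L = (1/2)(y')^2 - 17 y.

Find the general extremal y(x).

The Lagrangian is L = (1/2)(y')^2 - 17 y.
∂L/∂y = -17.
∂L/∂y' = y'.
The Euler-Lagrange equation d/dx(∂L/∂y') − ∂L/∂y = 0 becomes:
    y'' + 17 = 0
General solution: y(x) = -(17/2) x^2 + A x + B, where A and B are arbitrary constants fixed by the endpoint conditions.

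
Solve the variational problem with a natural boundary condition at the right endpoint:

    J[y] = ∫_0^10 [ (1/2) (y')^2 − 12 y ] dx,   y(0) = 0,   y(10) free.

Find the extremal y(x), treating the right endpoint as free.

The Lagrangian L = (1/2) (y')^2 − 12 y gives
    ∂L/∂y = −12,   ∂L/∂y' = y'.
Euler-Lagrange: d/dx(y') − (−12) = 0, i.e. y'' + 12 = 0, so
    y(x) = −(12/2) x^2 + C1 x + C2.
Fixed left endpoint y(0) = 0 ⇒ C2 = 0.
The right endpoint x = 10 is free, so the natural (transversality) condition is ∂L/∂y' |_{x=10} = 0, i.e. y'(10) = 0.
Compute y'(x) = −12 x + C1, so y'(10) = −120 + C1 = 0 ⇒ C1 = 120.
Therefore the extremal is
    y(x) = −6 x^2 + 120 x.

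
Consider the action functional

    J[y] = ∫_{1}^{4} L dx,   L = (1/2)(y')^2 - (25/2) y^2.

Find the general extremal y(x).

The Lagrangian is L = (1/2)(y')^2 - (25/2) y^2.
∂L/∂y = -25y.
∂L/∂y' = y'.
The Euler-Lagrange equation d/dx(∂L/∂y') − ∂L/∂y = 0 becomes:
    y'' + 25 y = 0
General solution: y(x) = A sin(5x) + B cos(5x), where A and B are arbitrary constants fixed by the endpoint conditions.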